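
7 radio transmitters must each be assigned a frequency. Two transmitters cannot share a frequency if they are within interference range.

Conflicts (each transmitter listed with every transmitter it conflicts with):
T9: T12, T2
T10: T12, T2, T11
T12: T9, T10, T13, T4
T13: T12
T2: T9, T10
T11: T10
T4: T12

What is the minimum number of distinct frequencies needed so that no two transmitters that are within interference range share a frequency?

T12 and T13 conflict, so at least 2 frequencies are needed.
Using 2 frequencies: T9=2, T10=2, T12=1, T13=2, T2=1, T11=1, T4=2. Each listed conflict is separated.

2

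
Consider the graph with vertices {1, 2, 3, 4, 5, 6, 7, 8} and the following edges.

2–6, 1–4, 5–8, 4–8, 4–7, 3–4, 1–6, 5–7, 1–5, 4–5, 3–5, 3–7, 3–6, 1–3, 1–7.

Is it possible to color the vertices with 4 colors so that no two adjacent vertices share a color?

No

1, 3, 4, 5, 7 are pairwise adjacent (a clique of size 5), so at least 5 colors are needed.
So 4 colors are not enough.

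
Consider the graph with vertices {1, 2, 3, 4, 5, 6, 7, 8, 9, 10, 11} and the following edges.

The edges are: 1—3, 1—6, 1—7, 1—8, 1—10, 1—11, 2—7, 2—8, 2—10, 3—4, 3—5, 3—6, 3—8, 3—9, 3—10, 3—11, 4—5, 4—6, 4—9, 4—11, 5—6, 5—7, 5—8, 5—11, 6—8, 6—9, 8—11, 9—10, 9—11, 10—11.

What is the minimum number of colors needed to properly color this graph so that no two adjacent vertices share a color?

4

1, 3, 10, 11 are mutually adjacent (a clique of size 4), so at least 4 colors are needed.
4 colors suffice: color red → {3, 7}; color blue → {2, 6, 11}; color green → {1, 5, 9}; color yellow → {4, 8, 10}. Every edge joins two different colors.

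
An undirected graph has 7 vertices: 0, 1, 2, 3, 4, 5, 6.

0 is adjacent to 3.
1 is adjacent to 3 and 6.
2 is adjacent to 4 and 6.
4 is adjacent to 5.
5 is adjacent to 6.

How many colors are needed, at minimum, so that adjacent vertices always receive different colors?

1 and 6 are adjacent, so at least 2 colors are needed.
2 colors suffice: color a → {3, 4, 6}; color b → {0, 1, 2, 5}. Each edge has distinct colors on its endpoints.

2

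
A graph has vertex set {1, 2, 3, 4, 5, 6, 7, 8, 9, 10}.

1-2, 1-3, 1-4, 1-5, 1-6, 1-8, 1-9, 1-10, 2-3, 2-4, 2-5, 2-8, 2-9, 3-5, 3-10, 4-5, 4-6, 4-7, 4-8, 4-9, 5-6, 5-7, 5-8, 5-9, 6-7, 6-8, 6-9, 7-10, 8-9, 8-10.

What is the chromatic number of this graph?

6

1, 2, 4, 5, 8, 9 form a clique, so at least 6 colors are needed.
A valid assignment using 6 colors: 1=b, 2=f, 3=c, 4=d, 5=a, 6=f, 7=b, 8=c, 9=e, 10=a. Every edge joins two different colors.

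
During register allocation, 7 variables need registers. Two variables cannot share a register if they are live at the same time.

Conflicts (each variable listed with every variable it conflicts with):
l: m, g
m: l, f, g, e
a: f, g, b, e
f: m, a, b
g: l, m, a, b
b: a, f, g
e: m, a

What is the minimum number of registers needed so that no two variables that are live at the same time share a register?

l, m, g are mutually in conflict, so at least 3 registers are needed.
3 registers suffice: register 1 → {f, g, e}; register 2 → {m, a}; register 3 → {l, b}. Each listed conflict is separated.

3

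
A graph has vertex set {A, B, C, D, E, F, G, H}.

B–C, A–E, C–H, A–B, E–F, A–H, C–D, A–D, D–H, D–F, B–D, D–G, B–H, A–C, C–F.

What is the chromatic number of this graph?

A, B, C, D, H form a clique, so at least 5 colors are needed.
5 colors suffice: A=green, B=purple, C=blue, D=red, E=red, F=green, G=blue, H=yellow. Every edge joins two different colors.

5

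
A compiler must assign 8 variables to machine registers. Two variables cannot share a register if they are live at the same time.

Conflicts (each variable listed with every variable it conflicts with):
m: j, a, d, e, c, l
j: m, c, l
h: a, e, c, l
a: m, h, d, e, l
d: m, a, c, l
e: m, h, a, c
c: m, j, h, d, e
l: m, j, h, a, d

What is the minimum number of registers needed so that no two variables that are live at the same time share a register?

4

m, a, d, l all conflict with each other, so at least 4 registers are needed.
4 registers suffice: m=1, j=3, h=1, a=3, d=4, e=4, c=2, l=2. No two conflicting variables share a register.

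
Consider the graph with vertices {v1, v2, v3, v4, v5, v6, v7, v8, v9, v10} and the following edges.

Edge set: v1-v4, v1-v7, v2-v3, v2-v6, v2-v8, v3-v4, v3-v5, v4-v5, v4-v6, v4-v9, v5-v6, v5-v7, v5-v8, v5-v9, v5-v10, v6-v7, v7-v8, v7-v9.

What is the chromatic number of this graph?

v4, v5, v6 are mutually adjacent, so at least 3 colors are needed.
3 colors suffice: v1=red, v2=red, v3=green, v4=blue, v5=red, v6=green, v7=blue, v8=green, v9=green, v10=blue. Every edge joins two different colors.

3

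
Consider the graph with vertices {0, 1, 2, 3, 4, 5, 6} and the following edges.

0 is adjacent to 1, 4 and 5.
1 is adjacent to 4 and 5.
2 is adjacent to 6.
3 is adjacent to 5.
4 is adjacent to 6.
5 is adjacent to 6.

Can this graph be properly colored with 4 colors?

Yes

The chromatic number is 3. 0, 1, 5 are mutually adjacent, so at least 3 colors are needed.
3 colors suffice: color a → {2, 4, 5}; color b → {0, 3, 6}; color c → {1}.
Since 4 ≥ 3, a proper 4-coloring certainly exists.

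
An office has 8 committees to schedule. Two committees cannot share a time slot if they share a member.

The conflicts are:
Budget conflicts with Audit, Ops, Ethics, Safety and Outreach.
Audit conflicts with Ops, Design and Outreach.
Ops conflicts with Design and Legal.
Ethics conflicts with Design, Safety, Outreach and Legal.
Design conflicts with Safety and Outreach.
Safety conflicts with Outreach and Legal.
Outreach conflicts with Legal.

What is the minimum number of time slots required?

Ethics, Design, Safety, Outreach pairwise conflict, so at least 4 time slots are needed.
4 time slots suffice: time slot 1 → {Ops, Outreach}; time slot 2 → {Audit, Ethics}; time slot 3 → {Budget, Design, Legal}; time slot 4 → {Safety}. No two conflicting committees share a time slot.

4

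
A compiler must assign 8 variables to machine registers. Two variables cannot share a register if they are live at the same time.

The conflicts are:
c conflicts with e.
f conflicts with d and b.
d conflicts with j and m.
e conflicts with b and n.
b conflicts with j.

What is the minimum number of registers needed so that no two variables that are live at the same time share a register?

2

d and m conflict, so at least 2 registers are needed.
2 registers suffice: register 1 → {c, d, b, n}; register 2 → {f, e, j, m}. No two conflicting variables share a register.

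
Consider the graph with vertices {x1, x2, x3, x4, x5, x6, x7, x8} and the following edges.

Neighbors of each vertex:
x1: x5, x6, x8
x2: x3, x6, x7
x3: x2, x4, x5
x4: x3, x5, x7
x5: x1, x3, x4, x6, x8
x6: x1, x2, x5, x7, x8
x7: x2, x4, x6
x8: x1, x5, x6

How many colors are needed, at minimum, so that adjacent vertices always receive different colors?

x1, x5, x6, x8 form a clique, so at least 4 colors are needed.
4 colors suffice: x1=green, x2=yellow, x3=green, x4=blue, x5=red, x6=blue, x7=red, x8=yellow. No two adjacent vertices share a color.

4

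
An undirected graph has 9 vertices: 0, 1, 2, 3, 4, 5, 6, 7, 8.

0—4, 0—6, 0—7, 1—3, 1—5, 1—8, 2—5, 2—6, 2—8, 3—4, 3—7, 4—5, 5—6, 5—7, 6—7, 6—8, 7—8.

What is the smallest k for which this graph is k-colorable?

3

0, 6, 7 are pairwise adjacent, so at least 3 colors are needed.
3 colors suffice: color a → {0, 3, 5, 8}; color b → {1, 4, 6}; color c → {2, 7}. Each edge has distinct colors on its endpoints.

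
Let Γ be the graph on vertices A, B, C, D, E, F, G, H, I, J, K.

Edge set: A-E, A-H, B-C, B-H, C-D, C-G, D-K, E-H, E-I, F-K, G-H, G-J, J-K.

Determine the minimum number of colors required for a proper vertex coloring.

3

A, E, H form a triangle, so at least 3 colors are needed.
One proper 3-coloring: A=green, B=blue, C=red, D=blue, E=blue, F=blue, G=blue, H=red, I=red, J=green, K=red. Each edge has distinct colors on its endpoints.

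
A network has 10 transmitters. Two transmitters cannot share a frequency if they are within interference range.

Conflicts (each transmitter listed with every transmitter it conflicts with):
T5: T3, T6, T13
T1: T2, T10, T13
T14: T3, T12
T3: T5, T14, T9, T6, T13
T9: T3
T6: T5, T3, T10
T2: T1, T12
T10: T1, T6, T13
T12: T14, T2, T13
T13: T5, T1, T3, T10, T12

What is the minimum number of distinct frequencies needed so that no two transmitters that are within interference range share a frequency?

3

T5, T3, T13 all conflict with each other, so at least 3 frequencies are needed.
3 frequencies suffice: T5=3, T1=2, T14=1, T3=2, T9=1, T6=1, T2=1, T10=3, T12=2, T13=1. Each listed conflict is separated.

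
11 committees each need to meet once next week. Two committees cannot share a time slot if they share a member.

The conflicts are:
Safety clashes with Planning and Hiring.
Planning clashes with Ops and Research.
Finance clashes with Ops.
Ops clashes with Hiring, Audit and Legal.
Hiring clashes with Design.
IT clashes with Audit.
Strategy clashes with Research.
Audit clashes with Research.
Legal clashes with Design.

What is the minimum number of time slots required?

2

Strategy and Research conflict, so at least 2 time slots are needed.
2 time slots suffice: Safety=1, Planning=2, Finance=2, Ops=1, Hiring=2, IT=1, Strategy=2, Audit=2, Legal=2, Research=1, Design=1. No two conflicting committees share a time slot.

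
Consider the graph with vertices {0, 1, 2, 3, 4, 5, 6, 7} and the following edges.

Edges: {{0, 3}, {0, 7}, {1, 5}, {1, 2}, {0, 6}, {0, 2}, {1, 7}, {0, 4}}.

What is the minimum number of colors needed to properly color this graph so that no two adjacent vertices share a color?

2

0 and 6 are adjacent, so at least 2 colors are needed.
2 colors suffice: 0=a, 1=a, 2=b, 3=b, 4=b, 5=b, 6=b, 7=b. Every edge joins two different colors.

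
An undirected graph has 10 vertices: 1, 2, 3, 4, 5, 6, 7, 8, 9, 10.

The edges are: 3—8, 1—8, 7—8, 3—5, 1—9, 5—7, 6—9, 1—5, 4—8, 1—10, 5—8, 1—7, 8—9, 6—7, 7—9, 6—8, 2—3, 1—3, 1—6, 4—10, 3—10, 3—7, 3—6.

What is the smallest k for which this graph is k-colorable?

5

1, 3, 6, 7, 8 are pairwise adjacent (a clique of size 5), so at least 5 colors are needed.
5 colors suffice: 1=b, 2=b, 3=a, 4=a, 5=e, 6=e, 7=d, 8=c, 9=a, 10=c. Every edge joins two different colors.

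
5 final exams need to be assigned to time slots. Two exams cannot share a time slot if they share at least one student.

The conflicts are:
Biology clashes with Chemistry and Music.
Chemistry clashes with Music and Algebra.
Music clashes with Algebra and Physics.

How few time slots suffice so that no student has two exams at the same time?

Chemistry, Music, Algebra are mutually in conflict, so at least 3 time slots are needed.
Using 3 time slots: Biology=3, Chemistry=2, Music=1, Algebra=3, Physics=2. Each listed conflict is separated.

3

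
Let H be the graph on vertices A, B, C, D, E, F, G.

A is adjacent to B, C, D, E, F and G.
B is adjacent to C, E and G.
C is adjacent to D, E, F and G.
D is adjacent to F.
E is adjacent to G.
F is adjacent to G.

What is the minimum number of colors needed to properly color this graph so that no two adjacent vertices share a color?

5

A, B, C, E, G are pairwise adjacent (a clique of size 5), so at least 5 colors are needed.
5 colors suffice: color 1 → {A}; color 2 → {C}; color 3 → {D, G}; color 4 → {B, F}; color 5 → {E}. No two adjacent vertices share a color.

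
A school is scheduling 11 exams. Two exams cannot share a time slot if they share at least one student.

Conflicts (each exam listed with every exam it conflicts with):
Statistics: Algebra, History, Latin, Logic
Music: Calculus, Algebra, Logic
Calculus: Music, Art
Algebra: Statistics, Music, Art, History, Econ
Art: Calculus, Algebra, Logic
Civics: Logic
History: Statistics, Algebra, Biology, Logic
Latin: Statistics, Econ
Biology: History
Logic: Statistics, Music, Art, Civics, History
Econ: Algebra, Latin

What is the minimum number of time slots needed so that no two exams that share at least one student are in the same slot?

3

Statistics, Algebra, History pairwise conflict, so at least 3 time slots are needed.
3 time slots suffice: time slot 1 → {Calculus, Algebra, Latin, Biology, Logic}; time slot 2 → {Statistics, Music, Art, Civics, Econ}; time slot 3 → {History}. Every pair that conflicts lands in different time slots.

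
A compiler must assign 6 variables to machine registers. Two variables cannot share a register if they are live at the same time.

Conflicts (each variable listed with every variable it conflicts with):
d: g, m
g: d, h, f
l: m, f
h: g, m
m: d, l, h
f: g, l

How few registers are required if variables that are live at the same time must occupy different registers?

The cycle l-f-g-h-m-l has odd length 5, so it cannot be 2-colored; at least 3 registers are needed.
3 registers suffice: register 1 → {g, m}; register 2 → {d, h, f}; register 3 → {l}. Each listed conflict is separated.

3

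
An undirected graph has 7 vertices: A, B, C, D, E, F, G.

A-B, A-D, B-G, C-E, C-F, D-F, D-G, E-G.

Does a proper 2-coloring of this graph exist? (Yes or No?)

The cycle C-F-D-G-E-C has odd length 5, so it cannot be 2-colored; at least 3 colors are needed.
So 2 colors are not enough.

No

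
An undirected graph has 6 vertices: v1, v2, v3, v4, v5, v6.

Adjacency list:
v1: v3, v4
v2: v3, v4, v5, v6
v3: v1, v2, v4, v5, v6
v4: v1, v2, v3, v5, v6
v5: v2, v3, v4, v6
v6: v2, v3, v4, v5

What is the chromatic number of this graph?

5

v2, v3, v4, v5, v6 form a clique, so at least 5 colors are needed.
5 colors suffice: v1=3, v2=3, v3=2, v4=1, v5=4, v6=5. No two adjacent vertices share a color.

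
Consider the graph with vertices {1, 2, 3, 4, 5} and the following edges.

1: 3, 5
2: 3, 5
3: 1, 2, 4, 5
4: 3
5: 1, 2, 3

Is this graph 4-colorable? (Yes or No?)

The chromatic number is 3. 1, 3, 5 are mutually adjacent, so at least 3 colors are needed.
One proper 3-coloring: 1=c, 2=c, 3=a, 4=b, 5=b.
Since 4 ≥ 3, a proper 4-coloring certainly exists.

Yes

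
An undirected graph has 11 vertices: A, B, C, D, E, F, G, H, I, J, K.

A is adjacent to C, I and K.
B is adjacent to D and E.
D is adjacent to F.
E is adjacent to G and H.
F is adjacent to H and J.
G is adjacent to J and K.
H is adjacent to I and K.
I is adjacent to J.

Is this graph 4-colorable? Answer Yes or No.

Yes

The chromatic number is 3. The cycle E-H-I-J-G-E has odd length 5, so it cannot be 2-colored; at least 3 colors are needed.
One proper 3-coloring: A=1, B=2, C=2, D=1, E=3, F=2, G=2, H=1, I=2, J=1, K=3.
Since 4 ≥ 3, a proper 4-coloring certainly exists.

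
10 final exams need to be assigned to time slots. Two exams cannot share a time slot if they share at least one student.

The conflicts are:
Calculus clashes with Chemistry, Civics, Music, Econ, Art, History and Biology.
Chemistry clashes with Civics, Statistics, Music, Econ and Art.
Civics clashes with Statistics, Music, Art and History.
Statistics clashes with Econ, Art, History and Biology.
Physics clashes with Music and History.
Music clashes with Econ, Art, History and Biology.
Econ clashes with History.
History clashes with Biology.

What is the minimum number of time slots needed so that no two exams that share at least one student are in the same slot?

5

Calculus, Chemistry, Civics, Music, Art pairwise conflict, so at least 5 time slots are needed.
5 time slots suffice: time slot 1 → {Statistics, Music}; time slot 2 → {Chemistry, History}; time slot 3 → {Calculus, Physics}; time slot 4 → {Civics, Econ, Biology}; time slot 5 → {Art}. Each listed conflict is separated.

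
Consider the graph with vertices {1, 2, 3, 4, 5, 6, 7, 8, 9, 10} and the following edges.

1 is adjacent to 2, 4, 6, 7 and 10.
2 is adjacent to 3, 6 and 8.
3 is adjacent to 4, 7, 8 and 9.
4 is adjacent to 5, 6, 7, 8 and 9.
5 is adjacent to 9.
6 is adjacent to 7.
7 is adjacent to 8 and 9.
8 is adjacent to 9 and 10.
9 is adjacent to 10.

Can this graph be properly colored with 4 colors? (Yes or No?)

No

3, 4, 7, 8, 9 form a clique, so at least 5 colors are needed.
So 4 colors are not enough.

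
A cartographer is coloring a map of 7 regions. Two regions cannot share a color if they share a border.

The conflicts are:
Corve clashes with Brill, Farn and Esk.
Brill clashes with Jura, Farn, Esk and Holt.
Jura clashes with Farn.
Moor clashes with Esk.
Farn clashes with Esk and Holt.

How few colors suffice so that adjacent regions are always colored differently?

4

Corve, Brill, Farn, Esk are mutually in conflict, so at least 4 colors are needed.
4 colors suffice: color 1 → {Brill, Moor}; color 2 → {Farn}; color 3 → {Jura, Esk, Holt}; color 4 → {Corve}. Each listed conflict is separated.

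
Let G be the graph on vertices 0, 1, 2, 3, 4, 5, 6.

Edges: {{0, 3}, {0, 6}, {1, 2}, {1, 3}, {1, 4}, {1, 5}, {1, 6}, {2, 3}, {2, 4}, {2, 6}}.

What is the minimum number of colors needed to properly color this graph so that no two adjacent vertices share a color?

1, 2, 4 are pairwise adjacent, so at least 3 colors are needed.
3 colors suffice: color red → {0, 1}; color blue → {2, 5}; color green → {3, 4, 6}. No two adjacent vertices share a color.

3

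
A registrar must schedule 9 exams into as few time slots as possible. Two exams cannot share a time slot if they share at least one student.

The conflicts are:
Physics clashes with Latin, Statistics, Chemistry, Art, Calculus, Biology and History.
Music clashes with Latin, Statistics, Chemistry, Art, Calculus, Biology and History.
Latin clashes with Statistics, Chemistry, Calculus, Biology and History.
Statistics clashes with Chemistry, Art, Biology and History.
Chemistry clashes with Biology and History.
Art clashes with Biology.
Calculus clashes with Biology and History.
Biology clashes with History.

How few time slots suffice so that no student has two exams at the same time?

Physics, Latin, Statistics, Chemistry, Biology, History pairwise conflict, so at least 6 time slots are needed.
6 time slots suffice: time slot 1 → {Biology}; time slot 2 → {Art, History}; time slot 3 → {Physics, Music}; time slot 4 → {Latin}; time slot 5 → {Statistics, Calculus}; time slot 6 → {Chemistry}. No two conflicting exams share a time slot.

6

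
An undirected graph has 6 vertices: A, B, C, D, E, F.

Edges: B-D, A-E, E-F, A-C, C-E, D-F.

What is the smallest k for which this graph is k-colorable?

3

A, C, E are mutually adjacent, so at least 3 colors are needed.
3 colors suffice: color red → {D, E}; color blue → {A, B, F}; color green → {C}. Every edge joins two different colors.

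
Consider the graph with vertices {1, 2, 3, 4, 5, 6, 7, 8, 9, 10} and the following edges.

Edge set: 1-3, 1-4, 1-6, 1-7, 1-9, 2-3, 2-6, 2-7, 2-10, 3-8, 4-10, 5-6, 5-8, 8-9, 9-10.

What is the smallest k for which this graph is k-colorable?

The cycle 2-10-4-1-6-2 has odd length 5, so it cannot be 2-colored; at least 3 colors are needed.
3 colors suffice: color a → {1, 2, 8}; color b → {3, 6, 7, 10}; color c → {4, 5, 9}. Each edge has distinct colors on its endpoints.

3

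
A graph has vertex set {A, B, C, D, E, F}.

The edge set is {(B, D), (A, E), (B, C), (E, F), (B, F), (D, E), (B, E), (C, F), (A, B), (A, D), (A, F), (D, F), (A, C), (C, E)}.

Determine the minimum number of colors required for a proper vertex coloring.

A, B, D, E, F are pairwise adjacent (a clique of size 5), so at least 5 colors are needed.
A valid assignment using 5 colors: A=blue, B=red, C=purple, D=purple, E=yellow, F=green. No two adjacent vertices share a color.

5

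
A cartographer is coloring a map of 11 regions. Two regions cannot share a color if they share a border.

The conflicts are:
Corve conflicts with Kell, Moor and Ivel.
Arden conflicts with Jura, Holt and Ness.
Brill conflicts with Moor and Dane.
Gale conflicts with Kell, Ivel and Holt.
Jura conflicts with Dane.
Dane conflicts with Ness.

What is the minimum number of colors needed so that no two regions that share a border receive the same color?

The cycle Moor-Brill-Dane-Ness-Arden-Holt-Gale-Kell-Corve-Moor has odd length 9, so it cannot be 2-colored; at least 3 colors are needed.
3 colors suffice: Corve=1, Arden=1, Brill=2, Gale=1, Kell=2, Jura=2, Moor=3, Ivel=2, Holt=2, Dane=1, Ness=2. No two conflicting regions share a color.

3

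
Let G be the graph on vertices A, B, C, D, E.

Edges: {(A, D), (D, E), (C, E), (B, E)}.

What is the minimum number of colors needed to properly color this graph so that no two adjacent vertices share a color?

2

C and E are adjacent, so at least 2 colors are needed.
2 colors suffice: color 1 → {A, E}; color 2 → {B, C, D}. Each edge has distinct colors on its endpoints.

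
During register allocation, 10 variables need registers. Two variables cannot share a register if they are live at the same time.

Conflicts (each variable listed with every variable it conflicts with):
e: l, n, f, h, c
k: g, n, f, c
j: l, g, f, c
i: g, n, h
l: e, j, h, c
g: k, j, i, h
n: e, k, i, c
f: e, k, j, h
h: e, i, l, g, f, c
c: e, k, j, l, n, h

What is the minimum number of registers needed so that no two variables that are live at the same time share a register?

e, l, h, c all conflict with each other, so at least 4 registers are needed.
4 registers suffice: register 1 → {j, n, h}; register 2 → {g, f, c}; register 3 → {e, k, i}; register 4 → {l}. Every pair that conflicts lands in different registers.

4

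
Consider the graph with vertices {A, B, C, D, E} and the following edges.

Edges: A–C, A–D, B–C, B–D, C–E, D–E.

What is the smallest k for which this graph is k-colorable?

C and E are adjacent, so at least 2 colors are needed.
2 colors suffice: A=2, B=2, C=1, D=1, E=2. Each edge has distinct colors on its endpoints.

2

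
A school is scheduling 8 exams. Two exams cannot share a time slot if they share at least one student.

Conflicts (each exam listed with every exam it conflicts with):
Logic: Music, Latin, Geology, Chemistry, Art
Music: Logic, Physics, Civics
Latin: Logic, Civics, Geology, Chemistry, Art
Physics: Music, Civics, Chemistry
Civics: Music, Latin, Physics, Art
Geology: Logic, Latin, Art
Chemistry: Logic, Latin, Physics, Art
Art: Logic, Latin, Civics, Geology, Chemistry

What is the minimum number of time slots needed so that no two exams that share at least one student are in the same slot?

Logic, Latin, Chemistry, Art all conflict with each other, so at least 4 time slots are needed.
4 time slots suffice: time slot 1 → {Music, Art}; time slot 2 → {Logic, Civics}; time slot 3 → {Latin, Physics}; time slot 4 → {Geology, Chemistry}. No two conflicting exams share a time slot.

4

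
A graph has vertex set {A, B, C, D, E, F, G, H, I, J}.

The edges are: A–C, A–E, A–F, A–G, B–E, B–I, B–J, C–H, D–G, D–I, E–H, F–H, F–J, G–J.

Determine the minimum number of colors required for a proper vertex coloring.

3

The cycle B-I-D-G-J-B has odd length 5, so it cannot be 2-colored; at least 3 colors are needed.
One proper 3-coloring: A=1, B=2, C=2, D=1, E=3, F=2, G=2, H=1, I=3, J=1. Each edge has distinct colors on its endpoints.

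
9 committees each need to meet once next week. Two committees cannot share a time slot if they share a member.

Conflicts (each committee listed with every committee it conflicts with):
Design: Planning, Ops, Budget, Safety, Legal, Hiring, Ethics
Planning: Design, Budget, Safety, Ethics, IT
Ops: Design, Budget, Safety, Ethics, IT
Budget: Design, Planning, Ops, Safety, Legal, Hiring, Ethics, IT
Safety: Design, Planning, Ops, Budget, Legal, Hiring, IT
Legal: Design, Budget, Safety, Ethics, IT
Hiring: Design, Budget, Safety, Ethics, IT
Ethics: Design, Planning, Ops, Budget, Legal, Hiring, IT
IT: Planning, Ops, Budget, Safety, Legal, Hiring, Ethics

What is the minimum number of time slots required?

4

Design, Budget, Safety, Hiring are mutually in conflict, so at least 4 time slots are needed.
4 time slots suffice: Design=3, Planning=4, Ops=4, Budget=1, Safety=2, Legal=4, Hiring=4, Ethics=2, IT=3. Each listed conflict is separated.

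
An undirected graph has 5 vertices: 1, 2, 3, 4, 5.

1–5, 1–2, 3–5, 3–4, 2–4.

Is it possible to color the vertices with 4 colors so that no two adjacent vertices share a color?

The chromatic number is 3. The cycle 4-3-5-1-2-4 has odd length 5, so it cannot be 2-colored; at least 3 colors are needed.
3 colors suffice: color red → {2, 5}; color blue → {1, 3}; color green → {4}.
Since 4 ≥ 3, a proper 4-coloring certainly exists.

Yes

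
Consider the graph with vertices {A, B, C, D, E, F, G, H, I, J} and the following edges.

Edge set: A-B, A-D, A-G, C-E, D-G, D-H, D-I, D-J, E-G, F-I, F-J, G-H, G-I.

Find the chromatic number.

D, G, I form a triangle, so at least 3 colors are needed.
3 colors suffice: color 1 → {B, C, F, G}; color 2 → {D, E}; color 3 → {A, H, I, J}. Every edge joins two different colors.

3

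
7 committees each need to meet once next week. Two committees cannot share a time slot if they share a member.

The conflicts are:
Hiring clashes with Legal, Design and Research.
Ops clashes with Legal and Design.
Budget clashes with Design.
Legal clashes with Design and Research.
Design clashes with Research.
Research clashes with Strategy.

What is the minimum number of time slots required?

Hiring, Legal, Design, Research are mutually in conflict, so at least 4 time slots are needed.
A valid assignment using 4 time slots: Hiring=4, Ops=2, Budget=2, Legal=3, Design=1, Research=2, Strategy=1. No two conflicting committees share a time slot.

4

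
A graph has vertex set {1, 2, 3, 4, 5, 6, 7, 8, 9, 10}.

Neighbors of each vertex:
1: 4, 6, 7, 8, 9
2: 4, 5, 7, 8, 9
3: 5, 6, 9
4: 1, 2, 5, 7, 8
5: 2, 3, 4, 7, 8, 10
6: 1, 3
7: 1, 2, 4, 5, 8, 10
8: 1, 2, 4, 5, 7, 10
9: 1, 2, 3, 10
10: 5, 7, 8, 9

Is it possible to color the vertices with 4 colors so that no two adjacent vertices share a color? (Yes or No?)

2, 4, 5, 7, 8 form a clique, so at least 5 colors are needed.
So 4 colors are not enough.

No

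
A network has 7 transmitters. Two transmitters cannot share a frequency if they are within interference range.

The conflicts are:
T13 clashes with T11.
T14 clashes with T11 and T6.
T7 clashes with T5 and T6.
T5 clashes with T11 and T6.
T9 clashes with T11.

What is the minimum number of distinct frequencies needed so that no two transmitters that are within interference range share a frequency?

T7, T5, T6 are mutually in conflict, so at least 3 frequencies are needed.
3 frequencies suffice: frequency 1 → {T11, T6}; frequency 2 → {T13, T14, T5, T9}; frequency 3 → {T7}. Each listed conflict is separated.

3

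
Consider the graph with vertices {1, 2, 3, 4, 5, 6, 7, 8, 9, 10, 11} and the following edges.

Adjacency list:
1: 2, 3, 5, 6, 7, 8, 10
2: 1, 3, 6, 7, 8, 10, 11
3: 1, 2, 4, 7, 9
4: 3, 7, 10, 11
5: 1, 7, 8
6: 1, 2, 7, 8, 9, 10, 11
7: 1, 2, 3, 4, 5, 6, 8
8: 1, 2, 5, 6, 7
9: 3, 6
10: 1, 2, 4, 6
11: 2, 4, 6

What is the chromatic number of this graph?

1, 2, 6, 7, 8 are pairwise adjacent (a clique of size 5), so at least 5 colors are needed.
5 colors suffice: color a → {1, 4, 9}; color b → {3, 5, 6}; color c → {2}; color d → {7, 10, 11}; color e → {8}. Each edge has distinct colors on its endpoints.

5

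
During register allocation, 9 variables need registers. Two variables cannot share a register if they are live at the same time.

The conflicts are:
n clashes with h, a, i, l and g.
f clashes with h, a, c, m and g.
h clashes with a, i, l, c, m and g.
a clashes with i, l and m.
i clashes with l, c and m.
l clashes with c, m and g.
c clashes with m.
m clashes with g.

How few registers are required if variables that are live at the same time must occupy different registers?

5

n, h, a, i, l pairwise conflict, so at least 5 registers are needed.
5 registers suffice: register 1 → {h}; register 2 → {f, l}; register 3 → {n, m}; register 4 → {i, g}; register 5 → {a, c}. Each listed conflict is separated.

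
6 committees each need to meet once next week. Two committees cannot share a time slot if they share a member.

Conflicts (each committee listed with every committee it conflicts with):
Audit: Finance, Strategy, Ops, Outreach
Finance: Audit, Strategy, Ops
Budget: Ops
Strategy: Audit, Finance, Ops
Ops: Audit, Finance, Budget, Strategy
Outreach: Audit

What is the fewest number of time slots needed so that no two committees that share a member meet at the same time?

4

Audit, Finance, Strategy, Ops pairwise conflict, so at least 4 time slots are needed.
4 time slots suffice: time slot 1 → {Ops, Outreach}; time slot 2 → {Audit, Budget}; time slot 3 → {Strategy}; time slot 4 → {Finance}. Each listed conflict is separated.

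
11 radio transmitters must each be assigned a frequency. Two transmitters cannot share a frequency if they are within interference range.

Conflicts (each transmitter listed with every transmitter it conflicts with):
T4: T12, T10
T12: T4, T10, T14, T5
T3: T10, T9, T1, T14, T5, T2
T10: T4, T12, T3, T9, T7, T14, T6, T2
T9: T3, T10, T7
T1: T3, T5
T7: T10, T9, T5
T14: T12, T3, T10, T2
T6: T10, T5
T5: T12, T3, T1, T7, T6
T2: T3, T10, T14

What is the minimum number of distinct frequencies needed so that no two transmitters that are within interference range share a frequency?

T3, T10, T14, T2 are mutually in conflict, so at least 4 frequencies are needed.
4 frequencies suffice: frequency 1 → {T10, T5}; frequency 2 → {T12, T3, T7, T6}; frequency 3 → {T4, T9, T1, T14}; frequency 4 → {T2}. Each listed conflict is separated.

4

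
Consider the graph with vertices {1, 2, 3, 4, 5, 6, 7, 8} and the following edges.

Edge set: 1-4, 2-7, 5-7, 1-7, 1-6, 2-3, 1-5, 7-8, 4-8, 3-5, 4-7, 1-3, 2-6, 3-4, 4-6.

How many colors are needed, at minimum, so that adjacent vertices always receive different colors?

1, 3, 5 form a triangle, so at least 3 colors are needed.
3 colors suffice: 1=green, 2=red, 3=blue, 4=red, 5=red, 6=blue, 7=blue, 8=green. No two adjacent vertices share a color.

3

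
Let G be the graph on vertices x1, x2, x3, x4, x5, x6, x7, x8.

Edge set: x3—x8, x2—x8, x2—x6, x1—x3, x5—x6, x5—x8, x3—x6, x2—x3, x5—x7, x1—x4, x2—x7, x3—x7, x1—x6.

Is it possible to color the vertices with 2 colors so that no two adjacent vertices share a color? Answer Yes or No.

No

x2, x3, x7 are mutually adjacent, so at least 3 colors are needed.
So 2 colors are not enough.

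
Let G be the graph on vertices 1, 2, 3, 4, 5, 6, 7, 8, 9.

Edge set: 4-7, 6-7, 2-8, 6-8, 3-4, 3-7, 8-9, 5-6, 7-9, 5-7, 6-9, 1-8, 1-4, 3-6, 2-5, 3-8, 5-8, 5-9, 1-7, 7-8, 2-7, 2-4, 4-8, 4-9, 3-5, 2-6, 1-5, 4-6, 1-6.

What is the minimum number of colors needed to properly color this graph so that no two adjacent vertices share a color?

2, 5, 6, 7, 8 are pairwise adjacent (a clique of size 5), so at least 5 colors are needed.
A valid assignment using 5 colors: 1=purple, 2=purple, 3=purple, 4=yellow, 5=yellow, 6=blue, 7=green, 8=red, 9=purple. No two adjacent vertices share a color.

5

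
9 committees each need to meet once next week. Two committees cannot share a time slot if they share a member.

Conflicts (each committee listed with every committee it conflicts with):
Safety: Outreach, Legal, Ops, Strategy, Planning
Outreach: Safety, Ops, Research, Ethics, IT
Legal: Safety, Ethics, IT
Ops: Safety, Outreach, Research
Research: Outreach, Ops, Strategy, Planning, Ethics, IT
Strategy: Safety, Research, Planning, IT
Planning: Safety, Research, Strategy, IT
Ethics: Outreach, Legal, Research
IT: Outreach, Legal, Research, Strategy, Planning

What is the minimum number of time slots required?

4

Research, Strategy, Planning, IT are mutually in conflict, so at least 4 time slots are needed.
4 time slots suffice: time slot 1 → {Safety, Research}; time slot 2 → {Ops, Ethics, IT}; time slot 3 → {Outreach, Legal, Strategy}; time slot 4 → {Planning}. Each listed conflict is separated.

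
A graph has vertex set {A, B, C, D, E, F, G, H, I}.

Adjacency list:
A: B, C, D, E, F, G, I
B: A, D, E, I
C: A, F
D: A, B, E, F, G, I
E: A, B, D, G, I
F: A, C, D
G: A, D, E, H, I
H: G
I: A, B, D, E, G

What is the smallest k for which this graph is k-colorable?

A, B, D, E, I are pairwise adjacent (a clique of size 5), so at least 5 colors are needed.
5 colors suffice: color 1 → {A, H}; color 2 → {C, D}; color 3 → {F, I}; color 4 → {E}; color 5 → {B, G}. Every edge joins two different colors.

5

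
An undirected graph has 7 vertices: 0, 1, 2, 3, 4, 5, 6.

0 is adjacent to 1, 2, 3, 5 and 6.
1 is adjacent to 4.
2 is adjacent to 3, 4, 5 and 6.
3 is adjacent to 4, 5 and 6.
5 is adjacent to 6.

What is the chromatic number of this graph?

0, 2, 3, 5, 6 are mutually adjacent (a clique of size 5), so at least 5 colors are needed.
5 colors suffice: color red → {1, 2}; color blue → {3}; color green → {0, 4}; color yellow → {5}; color purple → {6}. Each edge has distinct colors on its endpoints.

5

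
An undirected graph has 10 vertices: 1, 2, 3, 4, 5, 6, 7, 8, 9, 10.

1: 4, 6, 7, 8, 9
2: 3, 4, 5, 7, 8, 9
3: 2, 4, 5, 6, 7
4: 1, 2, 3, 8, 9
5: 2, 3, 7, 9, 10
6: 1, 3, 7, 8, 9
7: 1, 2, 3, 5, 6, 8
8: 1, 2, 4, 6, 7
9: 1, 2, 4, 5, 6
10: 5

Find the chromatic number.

2, 3, 5, 7 are pairwise adjacent (a clique of size 4), so at least 4 colors are needed.
4 colors suffice: color red → {7, 9, 10}; color blue → {1, 2}; color green → {3, 8}; color yellow → {4, 5, 6}. Each edge has distinct colors on its endpoints.

4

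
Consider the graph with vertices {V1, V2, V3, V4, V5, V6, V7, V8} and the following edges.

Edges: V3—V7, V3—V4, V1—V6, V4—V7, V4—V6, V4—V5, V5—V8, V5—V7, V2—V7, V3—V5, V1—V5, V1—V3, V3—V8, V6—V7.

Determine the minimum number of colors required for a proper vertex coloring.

4

V3, V4, V5, V7 are pairwise adjacent (a clique of size 4), so at least 4 colors are needed.
One proper 4-coloring: V1=1, V2=2, V3=3, V4=4, V5=2, V6=2, V7=1, V8=1. No two adjacent vertices share a color.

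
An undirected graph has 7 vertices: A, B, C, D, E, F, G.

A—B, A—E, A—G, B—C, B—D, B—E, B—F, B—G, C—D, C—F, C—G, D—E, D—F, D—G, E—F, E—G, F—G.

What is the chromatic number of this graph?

5

B, D, E, F, G form a clique, so at least 5 colors are needed.
5 colors suffice: A=4, B=2, C=3, D=5, E=3, F=4, G=1. Every edge joins two different colors.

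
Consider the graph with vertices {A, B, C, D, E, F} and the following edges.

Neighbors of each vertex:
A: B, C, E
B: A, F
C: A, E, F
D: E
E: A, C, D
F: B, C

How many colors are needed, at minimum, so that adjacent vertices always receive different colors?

A, C, E are mutually adjacent, so at least 3 colors are needed.
A valid assignment using 3 colors: A=3, B=1, C=2, D=2, E=1, F=3. Every edge joins two different colors.

3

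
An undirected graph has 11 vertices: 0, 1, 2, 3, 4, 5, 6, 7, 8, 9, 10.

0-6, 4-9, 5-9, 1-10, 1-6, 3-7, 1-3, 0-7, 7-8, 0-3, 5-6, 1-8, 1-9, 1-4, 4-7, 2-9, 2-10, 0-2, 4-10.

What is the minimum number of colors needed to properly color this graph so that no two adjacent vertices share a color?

3

1, 4, 9 form a triangle, so at least 3 colors are needed.
3 colors suffice: color red → {0, 1, 5}; color blue → {6, 7, 9, 10}; color green → {2, 3, 4, 8}. Each edge has distinct colors on its endpoints.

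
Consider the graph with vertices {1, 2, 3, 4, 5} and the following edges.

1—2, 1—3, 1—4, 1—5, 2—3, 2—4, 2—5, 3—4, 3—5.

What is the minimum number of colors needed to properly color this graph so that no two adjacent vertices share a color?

1, 2, 3, 5 are pairwise adjacent (a clique of size 4), so at least 4 colors are needed.
4 colors suffice: 1=c, 2=b, 3=a, 4=d, 5=d. Every edge joins two different colors.

4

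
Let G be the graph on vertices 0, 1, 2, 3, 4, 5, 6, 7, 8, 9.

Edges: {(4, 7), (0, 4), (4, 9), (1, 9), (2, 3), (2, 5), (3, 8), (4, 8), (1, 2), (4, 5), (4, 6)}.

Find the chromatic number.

3

The cycle 1-9-4-5-2-1 has odd length 5, so it cannot be 2-colored; at least 3 colors are needed.
3 colors suffice: color a → {2, 4}; color b → {0, 5, 6, 7, 8, 9}; color c → {1, 3}. No two adjacent vertices share a color.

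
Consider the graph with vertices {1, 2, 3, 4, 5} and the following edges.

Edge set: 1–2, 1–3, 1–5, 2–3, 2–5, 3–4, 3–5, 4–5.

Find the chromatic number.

4

1, 2, 3, 5 are mutually adjacent (a clique of size 4), so at least 4 colors are needed.
A valid assignment using 4 colors: 1=green, 2=yellow, 3=blue, 4=green, 5=red. Each edge has distinct colors on its endpoints.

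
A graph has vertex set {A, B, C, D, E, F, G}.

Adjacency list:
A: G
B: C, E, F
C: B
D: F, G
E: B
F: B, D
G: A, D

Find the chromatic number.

2

D and F are adjacent, so at least 2 colors are needed.
2 colors suffice: color 1 → {A, B, D}; color 2 → {C, E, F, G}. No two adjacent vertices share a color.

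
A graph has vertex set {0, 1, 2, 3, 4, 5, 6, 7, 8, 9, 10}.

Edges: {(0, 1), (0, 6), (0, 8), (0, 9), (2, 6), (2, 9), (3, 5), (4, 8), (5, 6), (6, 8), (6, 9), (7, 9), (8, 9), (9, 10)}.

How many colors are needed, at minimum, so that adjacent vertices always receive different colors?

4

0, 6, 8, 9 are mutually adjacent (a clique of size 4), so at least 4 colors are needed.
4 colors suffice: color red → {1, 4, 5, 9}; color blue → {3, 6, 7, 10}; color green → {0, 2}; color yellow → {8}. No two adjacent vertices share a color.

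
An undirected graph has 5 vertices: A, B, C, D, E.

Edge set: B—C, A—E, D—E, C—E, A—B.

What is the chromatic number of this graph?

B and C are adjacent, so at least 2 colors are needed.
2 colors suffice: color 1 → {B, E}; color 2 → {A, C, D}. Each edge has distinct colors on its endpoints.

2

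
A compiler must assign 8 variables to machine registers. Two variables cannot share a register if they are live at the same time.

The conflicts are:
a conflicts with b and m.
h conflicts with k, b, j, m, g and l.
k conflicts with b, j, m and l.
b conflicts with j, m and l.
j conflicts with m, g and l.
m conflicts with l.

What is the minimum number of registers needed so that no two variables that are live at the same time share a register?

h, k, b, j, m, l pairwise conflict, so at least 6 registers are needed.
A valid assignment using 6 registers: a=2, h=3, k=6, b=4, j=2, m=1, g=1, l=5. No two conflicting variables share a register.

6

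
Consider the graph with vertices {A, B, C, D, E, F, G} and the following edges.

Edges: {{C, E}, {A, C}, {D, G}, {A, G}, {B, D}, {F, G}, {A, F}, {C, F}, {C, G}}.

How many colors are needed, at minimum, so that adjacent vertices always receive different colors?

A, C, F, G are pairwise adjacent (a clique of size 4), so at least 4 colors are needed.
A valid assignment using 4 colors: A=yellow, B=red, C=blue, D=blue, E=red, F=green, G=red. Every edge joins two different colors.

4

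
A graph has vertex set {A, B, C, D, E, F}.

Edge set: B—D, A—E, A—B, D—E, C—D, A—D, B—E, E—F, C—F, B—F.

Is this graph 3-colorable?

No

A, B, D, E are mutually adjacent (a clique of size 4), so at least 4 colors are needed.
So 3 colors are not enough.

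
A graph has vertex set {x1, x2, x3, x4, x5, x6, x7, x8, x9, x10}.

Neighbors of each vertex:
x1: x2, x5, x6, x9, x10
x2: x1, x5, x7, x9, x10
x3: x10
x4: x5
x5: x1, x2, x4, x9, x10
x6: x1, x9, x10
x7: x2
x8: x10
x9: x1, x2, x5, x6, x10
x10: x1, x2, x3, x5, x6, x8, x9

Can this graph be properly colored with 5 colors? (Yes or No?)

Yes

The chromatic number is 5. x1, x2, x5, x9, x10 are pairwise adjacent (a clique of size 5), so at least 5 colors are needed.
5 colors suffice: x1=5, x2=4, x3=2, x4=1, x5=2, x6=2, x7=1, x8=2, x9=3, x10=1.
That is already a proper 5-coloring.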